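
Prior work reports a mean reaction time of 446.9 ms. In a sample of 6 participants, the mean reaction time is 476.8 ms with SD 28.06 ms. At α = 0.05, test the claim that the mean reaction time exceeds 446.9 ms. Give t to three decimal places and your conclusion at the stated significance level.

t = 2.610; reject H0

H0: μ = 446.9; H1: μ > 446.9 (one-sample t-test, right-tailed).
t = (x̄ − μ₀)/(s/√n) = (476.8 − 446.9)/(28.06/√6) = 2.610
df = n − 1 = 5
p-value = P(T ≥ 2.610) ≈ 0.024
Since p ≈ 0.024 < α = 0.05, reject H0; the data support H1.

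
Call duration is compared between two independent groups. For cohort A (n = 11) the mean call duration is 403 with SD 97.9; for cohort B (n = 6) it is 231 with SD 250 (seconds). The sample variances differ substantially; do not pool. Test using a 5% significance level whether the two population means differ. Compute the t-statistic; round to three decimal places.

Let group 1 = cohort A, group 2 = cohort B. H0: μ_1 = μ_2; H1: μ_1 ≠ μ_2 (Welch's two-sample t-test, two-sided).
t = (x̄_1 − x̄_2)/√(s_1²/n_1 + s_2²/n_2) = (403 − 231)/√(97.9²/11 + 250²/6) = 1.619
Welch–Satterthwaite df ≈ 5.85
Two-sided p-value ≈ 0.158
Since p ≈ 0.158 > α = 0.05, fail to reject H0; the evidence is not statistically significant.

1.619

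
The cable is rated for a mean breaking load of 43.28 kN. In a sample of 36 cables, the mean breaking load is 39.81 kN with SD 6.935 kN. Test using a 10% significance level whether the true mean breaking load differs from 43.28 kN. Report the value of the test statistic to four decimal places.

-3.0022

H0: μ = 43.28; H1: μ ≠ 43.28 (one-sample t-test, two-sided).
t = (x̄ − μ₀)/(s/√n) = (39.81 − 43.28)/(6.935/√36) = -3.0022
df = n − 1 = 35
Two-sided p-value ≈ 0.005
Since p ≈ 0.005 < α = 0.1, reject H0; the data support H1.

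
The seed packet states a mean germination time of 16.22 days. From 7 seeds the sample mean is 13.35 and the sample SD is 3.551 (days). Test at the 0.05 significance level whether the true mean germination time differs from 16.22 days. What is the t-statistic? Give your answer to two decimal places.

-2.14

H0: μ = 16.22; H1: μ ≠ 16.22 (one-sample t-test, two-sided).
t = (x̄ − μ₀)/(s/√n) = (13.35 − 16.22)/(3.551/√7) = -2.14
df = n − 1 = 6
Two-sided p-value ≈ 0.076
Since p ≈ 0.076 > α = 0.05, fail to reject H0; the evidence is not statistically significant.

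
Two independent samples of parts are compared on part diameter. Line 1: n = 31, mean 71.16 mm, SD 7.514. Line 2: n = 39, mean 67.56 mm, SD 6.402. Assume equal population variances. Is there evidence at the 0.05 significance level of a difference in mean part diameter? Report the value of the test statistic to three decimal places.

Let group 1 = line 1, group 2 = line 2. H0: μ_1 = μ_2; H1: μ_1 ≠ μ_2 (two-sample pooled-variance t-test, two-sided).
s_p² = [(31−1)·7.514² + (39−1)·6.402²]/(31+39−2) = 47.8126
t = (71.16 − 67.56)/√[47.8126·(1/31 + 1/39)] = 2.164
df = n₁ + n₂ − 2 = 68
Two-sided p-value ≈ 0.034
Since p ≈ 0.034 < α = 0.05, reject H0; the evidence is statistically significant.

2.164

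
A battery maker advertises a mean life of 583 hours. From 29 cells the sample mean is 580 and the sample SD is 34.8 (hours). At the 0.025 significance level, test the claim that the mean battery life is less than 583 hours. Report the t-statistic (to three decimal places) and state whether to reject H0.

t = -0.464; fail to reject H0

H0: μ = 583; H1: μ < 583 (one-sample t-test, left-tailed).
t = (x̄ − μ₀)/(s/√n) = (580 − 583)/(34.8/√29) = -0.464
df = n − 1 = 28
p-value = P(T ≤ -0.464) ≈ 0.323
Since p ≈ 0.323 > α = 0.025, fail to reject H0; the evidence is not statistically significant.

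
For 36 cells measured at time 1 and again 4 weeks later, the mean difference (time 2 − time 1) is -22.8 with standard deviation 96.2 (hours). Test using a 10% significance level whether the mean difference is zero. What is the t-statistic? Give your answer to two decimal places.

-1.42

H0: μ_d = 0; H1: μ_d ≠ 0 (paired t-test on the differences, two-sided).
t = d̄/(s_d/√n) = -22.8/(96.2/√36) = -1.42
df = n − 1 = 35
Two-sided p-value ≈ 0.164
Since p ≈ 0.164 > α = 0.1, fail to reject H0; the data do not provide sufficient evidence against H0.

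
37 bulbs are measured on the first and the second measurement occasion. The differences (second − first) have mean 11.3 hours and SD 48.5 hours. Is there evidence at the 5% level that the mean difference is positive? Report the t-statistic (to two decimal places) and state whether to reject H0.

t = 1.42; fail to reject H0

H0: μ_d = 0; H1: μ_d > 0 (paired t-test on the differences, right-tailed).
t = d̄/(s_d/√n) = 11.3/(48.5/√37) = 1.42
df = n − 1 = 36
p-value = P(T ≥ 1.42) ≈ 0.083
Since p ≈ 0.083 > α = 0.05, fail to reject H0; the evidence is not statistically significant.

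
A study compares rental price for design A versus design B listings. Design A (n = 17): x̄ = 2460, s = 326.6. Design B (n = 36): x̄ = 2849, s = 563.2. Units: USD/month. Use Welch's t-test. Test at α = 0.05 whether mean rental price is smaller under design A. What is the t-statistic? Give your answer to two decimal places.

Let group 1 = design A, group 2 = design B. H0: μ_1 = μ_2; H1: μ_1 < μ_2 (Welch's two-sample t-test, left-tailed).
t = (x̄_1 − x̄_2)/√(s_1²/n_1 + s_2²/n_2) = (2460 − 2849)/√(326.6²/17 + 563.2²/36) = -3.17
Welch–Satterthwaite df ≈ 48.64
p-value = P(T ≤ -3.17) ≈ 0.001
Since p ≈ 0.001 < α = 0.05, reject H0; the data support H1.

-3.17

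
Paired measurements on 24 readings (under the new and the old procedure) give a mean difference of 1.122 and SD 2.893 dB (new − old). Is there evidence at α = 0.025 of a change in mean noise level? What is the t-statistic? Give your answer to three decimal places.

H0: μ_d = 0; H1: μ_d ≠ 0 (paired t-test on the differences, two-sided).
t = d̄/(s_d/√n) = 1.122/(2.893/√24) = 1.900
df = n − 1 = 23
Two-sided p-value ≈ 0.0700
Since p ≈ 0.0700 > α = 0.025, fail to reject H0; the evidence is not statistically significant.

1.900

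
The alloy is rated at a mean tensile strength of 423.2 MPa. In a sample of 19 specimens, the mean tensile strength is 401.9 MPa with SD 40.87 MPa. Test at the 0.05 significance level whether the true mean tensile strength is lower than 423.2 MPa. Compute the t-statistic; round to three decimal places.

H0: μ = 423.2; H1: μ < 423.2 (one-sample t-test, left-tailed).
t = (x̄ − μ₀)/(s/√n) = (401.9 − 423.2)/(40.87/√19) = -2.272
df = n − 1 = 18
p-value = P(T ≤ -2.272) ≈ 0.018
Since p ≈ 0.018 < α = 0.05, reject H0; the evidence is statistically significant.

-2.272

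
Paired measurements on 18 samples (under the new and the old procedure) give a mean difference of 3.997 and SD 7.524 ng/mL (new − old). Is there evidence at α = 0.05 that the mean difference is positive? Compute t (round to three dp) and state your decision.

t = 2.254; reject H0

H0: μ_d = 0; H1: μ_d > 0 (paired t-test on the differences, right-tailed).
t = d̄/(s_d/√n) = 3.997/(7.524/√18) = 2.254
df = n − 1 = 17
p-value = P(T ≥ 2.254) ≈ 0.019
Since p ≈ 0.019 < α = 0.05, reject H0; the evidence is statistically significant.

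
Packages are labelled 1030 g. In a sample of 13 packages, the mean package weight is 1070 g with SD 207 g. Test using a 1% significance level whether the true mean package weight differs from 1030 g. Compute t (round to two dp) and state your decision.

t = 0.70; fail to reject H0

H0: μ = 1030; H1: μ ≠ 1030 (one-sample t-test, two-sided).
t = (x̄ − μ₀)/(s/√n) = (1070 − 1030)/(207/√13) = 0.70
df = n − 1 = 12
Two-sided p-value ≈ 0.499
Since p ≈ 0.499 > α = 0.01, fail to reject H0; the evidence is not statistically significant.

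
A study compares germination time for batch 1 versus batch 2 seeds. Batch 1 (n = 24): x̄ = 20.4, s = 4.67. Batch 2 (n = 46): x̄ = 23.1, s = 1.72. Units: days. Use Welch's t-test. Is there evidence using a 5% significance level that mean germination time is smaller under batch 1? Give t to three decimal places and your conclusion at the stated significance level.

Let group 1 = batch 1, group 2 = batch 2. H0: μ_1 = μ_2; H1: μ_1 < μ_2 (Welch's two-sample t-test, left-tailed).
t = (x̄_1 − x̄_2)/√(s_1²/n_1 + s_2²/n_2) = (20.4 − 23.1)/√(4.67²/24 + 1.72²/46) = -2.737
Welch–Satterthwaite df ≈ 26.30
p-value = P(T ≤ -2.737) ≈ 0.005
Since p ≈ 0.005 < α = 0.05, reject H0; the data support H1.

t = -2.737; reject H0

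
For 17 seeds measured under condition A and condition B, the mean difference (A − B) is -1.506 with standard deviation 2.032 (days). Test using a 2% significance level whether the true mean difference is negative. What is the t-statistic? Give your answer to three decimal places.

H0: μ_d = 0; H1: μ_d < 0 (paired t-test on the differences, left-tailed).
t = d̄/(s_d/√n) = -1.506/(2.032/√17) = -3.056
df = n − 1 = 16
p-value = P(T ≤ -3.056) ≈ 0.0038
Since p ≈ 0.0038 < α = 0.02, reject H0; the data support H1.

-3.056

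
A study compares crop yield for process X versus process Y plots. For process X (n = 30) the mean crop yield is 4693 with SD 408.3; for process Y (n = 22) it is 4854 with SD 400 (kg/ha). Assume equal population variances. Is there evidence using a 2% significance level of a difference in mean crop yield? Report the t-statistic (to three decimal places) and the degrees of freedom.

Let group 1 = process X, group 2 = process Y. H0: μ_1 = μ_2; H1: μ_1 ≠ μ_2 (two-sample pooled-variance t-test, two-sided).
s_p² = [(30−1)·408.3² + (22−1)·400²]/(30+22−2) = 163891
t = (4693 − 4854)/√[163891·(1/30 + 1/22)] = -1.417
df = n₁ + n₂ − 2 = 50
Two-sided p-value ≈ 0.1627
Since p ≈ 0.1627 > α = 0.02, fail to reject H0; the evidence is not statistically significant.

t = -1.417, df = 50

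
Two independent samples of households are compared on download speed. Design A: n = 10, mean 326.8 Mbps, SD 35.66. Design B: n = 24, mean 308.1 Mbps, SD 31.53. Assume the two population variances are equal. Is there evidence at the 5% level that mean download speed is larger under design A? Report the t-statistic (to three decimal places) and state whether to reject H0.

t = 1.517; fail to reject H0

Let group 1 = design A, group 2 = design B. H0: μ_1 = μ_2; H1: μ_1 > μ_2 (two-sample pooled-variance t-test, right-tailed).
s_p² = [(10−1)·35.66² + (24−1)·31.53²]/(10+24−2) = 1072.19
t = (326.8 − 308.1)/√[1072.19·(1/10 + 1/24)] = 1.517
df = n₁ + n₂ − 2 = 32
p-value = P(T ≥ 1.517) ≈ 0.070
Since p ≈ 0.070 > α = 0.05, fail to reject H0; the evidence is not statistically significant.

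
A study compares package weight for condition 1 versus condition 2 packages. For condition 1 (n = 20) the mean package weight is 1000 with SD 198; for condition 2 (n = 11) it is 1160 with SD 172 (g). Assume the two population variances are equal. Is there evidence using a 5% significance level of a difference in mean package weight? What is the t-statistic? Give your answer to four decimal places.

-2.2500

Let group 1 = condition 1, group 2 = condition 2. H0: μ_1 = μ_2; H1: μ_1 ≠ μ_2 (two-sample pooled-variance t-test, two-sided).
s_p² = [(20−1)·198² + (11−1)·172²]/(20+11−2) = 35886.8
t = (1000 − 1160)/√[35886.8·(1/20 + 1/11)] = -2.2500
df = n₁ + n₂ − 2 = 29
Two-sided p-value ≈ 0.032
Since p ≈ 0.032 < α = 0.05, reject H0; the data support H1.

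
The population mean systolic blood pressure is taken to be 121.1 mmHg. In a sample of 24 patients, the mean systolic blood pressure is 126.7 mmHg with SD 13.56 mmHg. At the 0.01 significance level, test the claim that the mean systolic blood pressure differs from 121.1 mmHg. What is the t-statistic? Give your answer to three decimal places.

H0: μ = 121.1; H1: μ ≠ 121.1 (one-sample t-test, two-sided).
t = (x̄ − μ₀)/(s/√n) = (126.7 − 121.1)/(13.56/√24) = 2.023
df = n − 1 = 23
Two-sided p-value ≈ 0.0548
Since p ≈ 0.0548 > α = 0.01, fail to reject H0; the evidence is not statistically significant.

2.023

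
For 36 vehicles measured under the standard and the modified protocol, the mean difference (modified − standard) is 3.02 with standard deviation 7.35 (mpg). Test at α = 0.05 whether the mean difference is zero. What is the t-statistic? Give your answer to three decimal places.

2.465

H0: μ_d = 0; H1: μ_d ≠ 0 (paired t-test on the differences, two-sided).
t = d̄/(s_d/√n) = 3.02/(7.35/√36) = 2.465
df = n − 1 = 35
Two-sided p-value ≈ 0.0187
Since p ≈ 0.0187 < α = 0.05, reject H0; the data support H1.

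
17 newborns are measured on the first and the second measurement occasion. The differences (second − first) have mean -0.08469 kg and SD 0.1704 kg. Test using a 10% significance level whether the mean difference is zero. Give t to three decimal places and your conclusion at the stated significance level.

H0: μ_d = 0; H1: μ_d ≠ 0 (paired t-test on the differences, two-sided).
t = d̄/(s_d/√n) = -0.08469/(0.1704/√17) = -2.049
df = n − 1 = 16
Two-sided p-value ≈ 0.057
Since p ≈ 0.057 < α = 0.1, reject H0; the data support H1.

t = -2.049; reject H0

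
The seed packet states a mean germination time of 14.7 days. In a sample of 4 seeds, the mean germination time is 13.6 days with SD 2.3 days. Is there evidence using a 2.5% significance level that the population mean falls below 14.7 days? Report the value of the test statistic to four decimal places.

-0.9565

H0: μ = 14.7; H1: μ < 14.7 (one-sample t-test, left-tailed).
t = (x̄ − μ₀)/(s/√n) = (13.6 − 14.7)/(2.3/√4) = -0.9565
df = n − 1 = 3
p-value = P(T ≤ -0.9565) ≈ 0.205
Since p ≈ 0.205 > α = 0.025, fail to reject H0; the evidence is not statistically significant.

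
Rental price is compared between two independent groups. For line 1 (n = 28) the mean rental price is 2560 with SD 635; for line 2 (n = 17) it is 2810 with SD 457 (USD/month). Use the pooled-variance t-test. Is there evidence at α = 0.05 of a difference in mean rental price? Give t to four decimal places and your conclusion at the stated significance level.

Let group 1 = line 1, group 2 = line 2. H0: μ_1 = μ_2; H1: μ_1 ≠ μ_2 (two-sample pooled-variance t-test, two-sided).
s_p² = [(28−1)·635² + (17−1)·457²]/(28+17−2) = 330899
t = (2560 − 2810)/√[330899·(1/28 + 1/17)] = -1.4135
df = n₁ + n₂ − 2 = 43
Two-sided p-value ≈ 0.1647
Since p ≈ 0.1647 > α = 0.05, fail to reject H0; the data do not provide sufficient evidence against H0.

t = -1.4135; fail to reject H0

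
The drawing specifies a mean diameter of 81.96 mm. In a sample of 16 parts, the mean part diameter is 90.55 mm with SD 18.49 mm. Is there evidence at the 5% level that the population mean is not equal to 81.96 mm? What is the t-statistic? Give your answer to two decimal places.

1.86

H0: μ = 81.96; H1: μ ≠ 81.96 (one-sample t-test, two-sided).
t = (x̄ − μ₀)/(s/√n) = (90.55 − 81.96)/(18.49/√16) = 1.86
df = n − 1 = 15
Two-sided p-value ≈ 0.0829
Since p ≈ 0.0829 > α = 0.05, fail to reject H0; the evidence is not statistically significant.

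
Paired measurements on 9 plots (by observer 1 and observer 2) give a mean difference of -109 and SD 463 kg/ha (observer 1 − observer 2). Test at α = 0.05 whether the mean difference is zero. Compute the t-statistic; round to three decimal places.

-0.706

H0: μ_d = 0; H1: μ_d ≠ 0 (paired t-test on the differences, two-sided).
t = d̄/(s_d/√n) = -109/(463/√9) = -0.706
df = n − 1 = 8
Two-sided p-value ≈ 0.500
Since p ≈ 0.500 > α = 0.05, fail to reject H0; the evidence is not statistically significant.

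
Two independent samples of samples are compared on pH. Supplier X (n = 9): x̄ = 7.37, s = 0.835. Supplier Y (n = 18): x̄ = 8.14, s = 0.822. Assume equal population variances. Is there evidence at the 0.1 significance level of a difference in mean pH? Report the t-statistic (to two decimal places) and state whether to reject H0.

t = -2.28; reject H0

Let group 1 = supplier X, group 2 = supplier Y. H0: μ_1 = μ_2; H1: μ_1 ≠ μ_2 (two-sample pooled-variance t-test, two-sided).
s_p² = [(9−1)·0.835² + (18−1)·0.822²]/(9+18−2) = 0.682577
t = (7.37 − 8.14)/√[0.682577·(1/9 + 1/18)] = -2.28
df = n₁ + n₂ − 2 = 25
Two-sided p-value ≈ 0.0312
Since p ≈ 0.0312 < α = 0.1, reject H0; the data support H1.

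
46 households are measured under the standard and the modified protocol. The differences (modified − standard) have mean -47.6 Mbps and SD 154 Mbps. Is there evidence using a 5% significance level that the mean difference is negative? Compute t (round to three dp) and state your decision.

t = -2.096; reject H0

H0: μ_d = 0; H1: μ_d < 0 (paired t-test on the differences, left-tailed).
t = d̄/(s_d/√n) = -47.6/(154/√46) = -2.096
df = n − 1 = 45
p-value = P(T ≤ -2.096) ≈ 0.021
Since p ≈ 0.021 < α = 0.05, reject H0; the evidence is statistically significant.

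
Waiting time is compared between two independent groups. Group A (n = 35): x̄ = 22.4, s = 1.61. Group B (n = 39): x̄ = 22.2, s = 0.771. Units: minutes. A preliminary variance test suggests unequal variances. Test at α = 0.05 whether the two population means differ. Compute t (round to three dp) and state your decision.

t = 0.669; fail to reject H0

Let group 1 = group A, group 2 = group B. H0: μ_1 = μ_2; H1: μ_1 ≠ μ_2 (Welch's two-sample t-test, two-sided).
t = (x̄_1 − x̄_2)/√(s_1²/n_1 + s_2²/n_2) = (22.4 − 22.2)/√(1.61²/35 + 0.771²/39) = 0.669
Welch–Satterthwaite df ≈ 47.63
Two-sided p-value ≈ 0.507
Since p ≈ 0.507 > α = 0.05, fail to reject H0; the data do not provide sufficient evidence against H0.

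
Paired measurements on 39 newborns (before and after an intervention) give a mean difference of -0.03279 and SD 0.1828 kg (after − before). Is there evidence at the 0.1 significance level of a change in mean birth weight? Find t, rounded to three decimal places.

-1.120

H0: μ_d = 0; H1: μ_d ≠ 0 (paired t-test on the differences, two-sided).
t = d̄/(s_d/√n) = -0.03279/(0.1828/√39) = -1.120
df = n − 1 = 38
Two-sided p-value ≈ 0.270
Since p ≈ 0.270 > α = 0.1, fail to reject H0; the data do not provide sufficient evidence against H0.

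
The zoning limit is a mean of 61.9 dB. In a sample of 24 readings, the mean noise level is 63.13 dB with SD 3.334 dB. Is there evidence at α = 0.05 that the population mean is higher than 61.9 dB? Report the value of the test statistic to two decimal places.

H0: μ = 61.9; H1: μ > 61.9 (one-sample t-test, right-tailed).
t = (x̄ − μ₀)/(s/√n) = (63.13 − 61.9)/(3.334/√24) = 1.81
df = n − 1 = 23
p-value = P(T ≥ 1.81) ≈ 0.042
Since p ≈ 0.042 < α = 0.05, reject H0; the data support H1.

1.81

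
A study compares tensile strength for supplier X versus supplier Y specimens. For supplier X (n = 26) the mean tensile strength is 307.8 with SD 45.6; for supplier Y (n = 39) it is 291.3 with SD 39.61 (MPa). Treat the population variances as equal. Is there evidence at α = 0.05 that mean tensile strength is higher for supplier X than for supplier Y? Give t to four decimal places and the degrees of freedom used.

Let group 1 = supplier X, group 2 = supplier Y. H0: μ_1 = μ_2; H1: μ_1 > μ_2 (two-sample pooled-variance t-test, right-tailed).
s_p² = [(26−1)·45.6² + (39−1)·39.61²]/(26+39−2) = 1771.49
t = (307.8 − 291.3)/√[1771.49·(1/26 + 1/39)] = 1.5484
df = n₁ + n₂ − 2 = 63
p-value = P(T ≥ 1.5484) ≈ 0.063
Since p ≈ 0.063 > α = 0.05, fail to reject H0; the data do not provide sufficient evidence against H0.

t = 1.5484, df = 63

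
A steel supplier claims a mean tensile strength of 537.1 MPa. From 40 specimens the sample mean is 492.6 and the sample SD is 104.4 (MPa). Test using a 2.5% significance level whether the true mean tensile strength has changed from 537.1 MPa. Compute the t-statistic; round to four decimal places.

-2.6958

H0: μ = 537.1; H1: μ ≠ 537.1 (one-sample t-test, two-sided).
t = (x̄ − μ₀)/(s/√n) = (492.6 − 537.1)/(104.4/√40) = -2.6958
df = n − 1 = 39
Two-sided p-value ≈ 0.0103
Since p ≈ 0.0103 < α = 0.025, reject H0; the evidence is statistically significant.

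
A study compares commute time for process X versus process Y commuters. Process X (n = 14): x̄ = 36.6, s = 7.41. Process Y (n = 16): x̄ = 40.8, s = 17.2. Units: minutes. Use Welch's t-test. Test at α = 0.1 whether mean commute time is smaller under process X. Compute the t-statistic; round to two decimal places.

-0.89

Let group 1 = process X, group 2 = process Y. H0: μ_1 = μ_2; H1: μ_1 < μ_2 (Welch's two-sample t-test, left-tailed).
t = (x̄_1 − x̄_2)/√(s_1²/n_1 + s_2²/n_2) = (36.6 − 40.8)/√(7.41²/14 + 17.2²/16) = -0.89
Welch–Satterthwaite df ≈ 20.95
p-value = P(T ≤ -0.89) ≈ 0.193
Since p ≈ 0.193 > α = 0.1, fail to reject H0; the data do not provide sufficient evidence against H0.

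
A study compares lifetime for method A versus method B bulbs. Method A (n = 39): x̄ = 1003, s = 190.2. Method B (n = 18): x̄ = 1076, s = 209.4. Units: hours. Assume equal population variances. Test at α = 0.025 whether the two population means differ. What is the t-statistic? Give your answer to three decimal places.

-1.305

Let group 1 = method A, group 2 = method B. H0: μ_1 = μ_2; H1: μ_1 ≠ μ_2 (two-sample pooled-variance t-test, two-sided).
s_p² = [(39−1)·190.2² + (18−1)·209.4²]/(39+18−2) = 38547.5
t = (1003 − 1076)/√[38547.5·(1/39 + 1/18)] = -1.305
df = n₁ + n₂ − 2 = 55
Two-sided p-value ≈ 0.197
Since p ≈ 0.197 > α = 0.025, fail to reject H0; the evidence is not statistically significant.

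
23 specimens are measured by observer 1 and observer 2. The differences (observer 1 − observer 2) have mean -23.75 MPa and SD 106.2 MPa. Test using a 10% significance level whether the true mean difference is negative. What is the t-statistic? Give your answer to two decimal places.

H0: μ_d = 0; H1: μ_d < 0 (paired t-test on the differences, left-tailed).
t = d̄/(s_d/√n) = -23.75/(106.2/√23) = -1.07
df = n − 1 = 22
p-value = P(T ≤ -1.07) ≈ 0.1476
Since p ≈ 0.1476 > α = 0.1, fail to reject H0; the data do not provide sufficient evidence against H0.

-1.07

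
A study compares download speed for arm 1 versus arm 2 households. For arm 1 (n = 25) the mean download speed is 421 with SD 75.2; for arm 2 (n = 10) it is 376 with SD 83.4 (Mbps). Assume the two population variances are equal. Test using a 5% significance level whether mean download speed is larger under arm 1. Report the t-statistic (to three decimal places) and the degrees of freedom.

t = 1.551, df = 33

Let group 1 = arm 1, group 2 = arm 2. H0: μ_1 = μ_2; H1: μ_1 > μ_2 (two-sample pooled-variance t-test, right-tailed).
s_p² = [(25−1)·75.2² + (10−1)·83.4²]/(25+10−2) = 6009.73
t = (421 − 376)/√[6009.73·(1/25 + 1/10)] = 1.551
df = n₁ + n₂ − 2 = 33
p-value = P(T ≥ 1.551) ≈ 0.0652
Since p ≈ 0.0652 > α = 0.05, fail to reject H0; the data do not provide sufficient evidence against H0.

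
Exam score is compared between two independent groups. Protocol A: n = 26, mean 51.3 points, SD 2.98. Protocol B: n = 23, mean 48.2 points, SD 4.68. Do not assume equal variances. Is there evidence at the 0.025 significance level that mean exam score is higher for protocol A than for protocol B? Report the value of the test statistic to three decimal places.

2.725

Let group 1 = protocol A, group 2 = protocol B. H0: μ_1 = μ_2; H1: μ_1 > μ_2 (Welch's two-sample t-test, right-tailed).
t = (x̄_1 − x̄_2)/√(s_1²/n_1 + s_2²/n_2) = (51.3 − 48.2)/√(2.98²/26 + 4.68²/23) = 2.725
Welch–Satterthwaite df ≈ 36.48
p-value = P(T ≥ 2.725) ≈ 0.0049
Since p ≈ 0.0049 < α = 0.025, reject H0; the data support H1.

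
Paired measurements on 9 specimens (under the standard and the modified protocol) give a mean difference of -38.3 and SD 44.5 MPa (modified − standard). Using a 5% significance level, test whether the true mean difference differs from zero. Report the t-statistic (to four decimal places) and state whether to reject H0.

t = -2.5820; reject H0

H0: μ_d = 0; H1: μ_d ≠ 0 (paired t-test on the differences, two-sided).
t = d̄/(s_d/√n) = -38.3/(44.5/√9) = -2.5820
df = n − 1 = 8
Two-sided p-value ≈ 0.033
Since p ≈ 0.033 < α = 0.05, reject H0; the evidence is statistically significant.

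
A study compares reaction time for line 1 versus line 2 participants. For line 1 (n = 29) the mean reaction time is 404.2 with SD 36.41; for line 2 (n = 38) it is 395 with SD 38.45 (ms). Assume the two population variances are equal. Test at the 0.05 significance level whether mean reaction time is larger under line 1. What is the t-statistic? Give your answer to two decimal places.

Let group 1 = line 1, group 2 = line 2. H0: μ_1 = μ_2; H1: μ_1 > μ_2 (two-sample pooled-variance t-test, right-tailed).
s_p² = [(29−1)·36.41² + (38−1)·38.45²]/(29+38−2) = 1412.62
t = (404.2 − 395)/√[1412.62·(1/29 + 1/38)] = 0.99
df = n₁ + n₂ − 2 = 65
p-value = P(T ≥ 0.99) ≈ 0.162
Since p ≈ 0.162 > α = 0.05, fail to reject H0; the data do not provide sufficient evidence against H0.

0.99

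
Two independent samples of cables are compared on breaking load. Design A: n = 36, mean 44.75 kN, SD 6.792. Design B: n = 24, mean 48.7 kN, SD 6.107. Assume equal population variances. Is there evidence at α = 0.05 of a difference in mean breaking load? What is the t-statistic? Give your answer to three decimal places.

-2.296

Let group 1 = design A, group 2 = design B. H0: μ_1 = μ_2; H1: μ_1 ≠ μ_2 (two-sample pooled-variance t-test, two-sided).
s_p² = [(36−1)·6.792² + (24−1)·6.107²]/(36+24−2) = 42.6274
t = (44.75 − 48.7)/√[42.6274·(1/36 + 1/24)] = -2.296
df = n₁ + n₂ − 2 = 58
Two-sided p-value ≈ 0.025
Since p ≈ 0.025 < α = 0.05, reject H0; the evidence is statistically significant.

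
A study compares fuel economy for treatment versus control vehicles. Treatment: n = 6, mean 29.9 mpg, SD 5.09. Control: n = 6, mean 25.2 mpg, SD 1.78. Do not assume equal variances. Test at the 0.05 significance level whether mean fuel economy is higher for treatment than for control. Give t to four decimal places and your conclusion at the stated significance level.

t = 2.1350; reject H0

Let group 1 = treatment, group 2 = control. H0: μ_1 = μ_2; H1: μ_1 > μ_2 (Welch's two-sample t-test, right-tailed).
t = (x̄_1 − x̄_2)/√(s_1²/n_1 + s_2²/n_2) = (29.9 − 25.2)/√(5.09²/6 + 1.78²/6) = 2.1350
Welch–Satterthwaite df ≈ 6.20
p-value = P(T ≥ 2.1350) ≈ 0.0376
Since p ≈ 0.0376 < α = 0.05, reject H0; the data support H1.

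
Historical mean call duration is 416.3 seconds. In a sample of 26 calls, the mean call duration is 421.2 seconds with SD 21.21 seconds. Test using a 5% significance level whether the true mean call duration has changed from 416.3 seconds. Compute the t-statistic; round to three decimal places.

1.178

H0: μ = 416.3; H1: μ ≠ 416.3 (one-sample t-test, two-sided).
t = (x̄ − μ₀)/(s/√n) = (421.2 − 416.3)/(21.21/√26) = 1.178
df = n − 1 = 25
Two-sided p-value ≈ 0.2499
Since p ≈ 0.2499 > α = 0.05, fail to reject H0; the evidence is not statistically significant.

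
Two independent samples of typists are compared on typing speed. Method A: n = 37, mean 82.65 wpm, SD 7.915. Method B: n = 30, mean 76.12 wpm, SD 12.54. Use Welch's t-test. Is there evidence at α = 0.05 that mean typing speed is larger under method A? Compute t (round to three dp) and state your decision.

Let group 1 = method A, group 2 = method B. H0: μ_1 = μ_2; H1: μ_1 > μ_2 (Welch's two-sample t-test, right-tailed).
t = (x̄_1 − x̄_2)/√(s_1²/n_1 + s_2²/n_2) = (82.65 − 76.12)/√(7.915²/37 + 12.54²/30) = 2.480
Welch–Satterthwaite df ≈ 46.83
p-value = P(T ≥ 2.480) ≈ 0.008
Since p ≈ 0.008 < α = 0.05, reject H0; the data support H1.

t = 2.480; reject H0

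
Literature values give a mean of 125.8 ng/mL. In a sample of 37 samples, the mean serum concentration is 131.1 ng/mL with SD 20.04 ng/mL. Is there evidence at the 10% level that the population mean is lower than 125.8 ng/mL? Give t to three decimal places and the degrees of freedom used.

H0: μ = 125.8; H1: μ < 125.8 (one-sample t-test, left-tailed).
t = (x̄ − μ₀)/(s/√n) = (131.1 − 125.8)/(20.04/√37) = 1.609
df = n − 1 = 36
p-value = P(T ≤ 1.609) ≈ 0.942
Since p ≈ 0.942 > α = 0.1, fail to reject H0; the data do not provide sufficient evidence against H0.

t = 1.609, df = 36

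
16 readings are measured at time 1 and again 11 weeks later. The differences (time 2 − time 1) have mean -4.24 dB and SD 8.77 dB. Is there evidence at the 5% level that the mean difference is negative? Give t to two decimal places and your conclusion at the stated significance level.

t = -1.93; reject H0

H0: μ_d = 0; H1: μ_d < 0 (paired t-test on the differences, left-tailed).
t = d̄/(s_d/√n) = -4.24/(8.77/√16) = -1.93
df = n − 1 = 15
p-value = P(T ≤ -1.93) ≈ 0.0361
Since p ≈ 0.0361 < α = 0.05, reject H0; the evidence is statistically significant.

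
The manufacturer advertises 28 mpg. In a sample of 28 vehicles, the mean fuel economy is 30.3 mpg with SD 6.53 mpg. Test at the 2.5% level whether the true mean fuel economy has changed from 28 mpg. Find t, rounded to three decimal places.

H0: μ = 28; H1: μ ≠ 28 (one-sample t-test, two-sided).
t = (x̄ − μ₀)/(s/√n) = (30.3 − 28)/(6.53/√28) = 1.864
df = n − 1 = 27
Two-sided p-value ≈ 0.073
Since p ≈ 0.073 > α = 0.025, fail to reject H0; the evidence is not statistically significant.

1.864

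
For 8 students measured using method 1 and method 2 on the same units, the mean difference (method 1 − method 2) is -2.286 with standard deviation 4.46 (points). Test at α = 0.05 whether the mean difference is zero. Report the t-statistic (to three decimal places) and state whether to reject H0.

H0: μ_d = 0; H1: μ_d ≠ 0 (paired t-test on the differences, two-sided).
t = d̄/(s_d/√n) = -2.286/(4.46/√8) = -1.450
df = n − 1 = 7
Two-sided p-value ≈ 0.190
Since p ≈ 0.190 > α = 0.05, fail to reject H0; the evidence is not statistically significant.

t = -1.450; fail to reject H0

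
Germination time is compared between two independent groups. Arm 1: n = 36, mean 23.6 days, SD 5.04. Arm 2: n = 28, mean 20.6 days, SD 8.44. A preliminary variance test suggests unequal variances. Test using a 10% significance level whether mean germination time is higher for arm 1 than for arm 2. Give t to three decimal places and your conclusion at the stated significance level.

t = 1.664; reject H0

Let group 1 = arm 1, group 2 = arm 2. H0: μ_1 = μ_2; H1: μ_1 > μ_2 (Welch's two-sample t-test, right-tailed).
t = (x̄_1 − x̄_2)/√(s_1²/n_1 + s_2²/n_2) = (23.6 − 20.6)/√(5.04²/36 + 8.44²/28) = 1.664
Welch–Satterthwaite df ≈ 41.59
p-value = P(T ≥ 1.664) ≈ 0.0518
Since p ≈ 0.0518 < α = 0.1, reject H0; the data support H1.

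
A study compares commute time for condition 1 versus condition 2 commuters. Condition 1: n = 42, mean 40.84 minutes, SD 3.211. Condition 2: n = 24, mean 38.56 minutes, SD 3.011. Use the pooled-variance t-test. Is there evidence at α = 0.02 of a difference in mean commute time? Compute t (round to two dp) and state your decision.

t = 2.84; reject H0

Let group 1 = condition 1, group 2 = condition 2. H0: μ_1 = μ_2; H1: μ_1 ≠ μ_2 (two-sample pooled-variance t-test, two-sided).
s_p² = [(42−1)·3.211² + (24−1)·3.011²]/(42+24−2) = 9.86331
t = (40.84 − 38.56)/√[9.86331·(1/42 + 1/24)] = 2.84
df = n₁ + n₂ − 2 = 64
Two-sided p-value ≈ 0.006
Since p ≈ 0.006 < α = 0.02, reject H0; the evidence is statistically significant.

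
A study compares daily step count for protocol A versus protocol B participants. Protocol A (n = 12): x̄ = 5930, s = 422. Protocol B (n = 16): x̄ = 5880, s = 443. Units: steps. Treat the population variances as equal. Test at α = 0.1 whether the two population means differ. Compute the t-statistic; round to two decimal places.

0.30

Let group 1 = protocol A, group 2 = protocol B. H0: μ_1 = μ_2; H1: μ_1 ≠ μ_2 (two-sample pooled-variance t-test, two-sided).
s_p² = [(12−1)·422² + (16−1)·443²]/(12+16−2) = 188564
t = (5930 − 5880)/√[188564·(1/12 + 1/16)] = 0.30
df = n₁ + n₂ − 2 = 26
Two-sided p-value ≈ 0.765
Since p ≈ 0.765 > α = 0.1, fail to reject H0; the data do not provide sufficient evidence against H0.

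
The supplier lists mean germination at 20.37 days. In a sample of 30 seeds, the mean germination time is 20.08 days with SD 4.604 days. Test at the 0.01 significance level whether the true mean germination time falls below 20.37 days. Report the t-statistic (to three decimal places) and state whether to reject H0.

t = -0.345; fail to reject H0

H0: μ = 20.37; H1: μ < 20.37 (one-sample t-test, left-tailed).
t = (x̄ − μ₀)/(s/√n) = (20.08 − 20.37)/(4.604/√30) = -0.345
df = n − 1 = 29
p-value = P(T ≤ -0.345) ≈ 0.3663
Since p ≈ 0.3663 > α = 0.01, fail to reject H0; the evidence is not statistically significant.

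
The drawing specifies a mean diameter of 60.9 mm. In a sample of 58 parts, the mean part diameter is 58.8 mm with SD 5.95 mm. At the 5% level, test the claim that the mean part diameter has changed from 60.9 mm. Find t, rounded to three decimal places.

-2.688

H0: μ = 60.9; H1: μ ≠ 60.9 (one-sample t-test, two-sided).
t = (x̄ − μ₀)/(s/√n) = (58.8 − 60.9)/(5.95/√58) = -2.688
df = n − 1 = 57
Two-sided p-value ≈ 0.0094
Since p ≈ 0.0094 < α = 0.05, reject H0; the data support H1.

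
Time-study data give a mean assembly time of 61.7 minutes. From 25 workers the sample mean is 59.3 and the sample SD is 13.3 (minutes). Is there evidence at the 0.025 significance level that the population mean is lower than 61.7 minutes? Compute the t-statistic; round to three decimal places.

-0.902

H0: μ = 61.7; H1: μ < 61.7 (one-sample t-test, left-tailed).
t = (x̄ − μ₀)/(s/√n) = (59.3 − 61.7)/(13.3/√25) = -0.902
df = n − 1 = 24
p-value = P(T ≤ -0.902) ≈ 0.1879
Since p ≈ 0.1879 > α = 0.025, fail to reject H0; the data do not provide sufficient evidence against H0.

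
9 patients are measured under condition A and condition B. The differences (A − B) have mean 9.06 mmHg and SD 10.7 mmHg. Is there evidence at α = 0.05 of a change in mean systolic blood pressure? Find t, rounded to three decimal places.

2.540

H0: μ_d = 0; H1: μ_d ≠ 0 (paired t-test on the differences, two-sided).
t = d̄/(s_d/√n) = 9.06/(10.7/√9) = 2.540
df = n − 1 = 8
Two-sided p-value ≈ 0.0347
Since p ≈ 0.0347 < α = 0.05, reject H0; the evidence is statistically significant.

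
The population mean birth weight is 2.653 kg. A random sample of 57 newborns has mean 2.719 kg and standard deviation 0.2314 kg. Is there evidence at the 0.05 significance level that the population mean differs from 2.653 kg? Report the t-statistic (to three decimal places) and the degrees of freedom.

t = 2.153, df = 56

H0: μ = 2.653; H1: μ ≠ 2.653 (one-sample t-test, two-sided).
t = (x̄ − μ₀)/(s/√n) = (2.719 − 2.653)/(0.2314/√57) = 2.153
df = n − 1 = 56
Two-sided p-value ≈ 0.0356
Since p ≈ 0.0356 < α = 0.05, reject H0; the data support H1.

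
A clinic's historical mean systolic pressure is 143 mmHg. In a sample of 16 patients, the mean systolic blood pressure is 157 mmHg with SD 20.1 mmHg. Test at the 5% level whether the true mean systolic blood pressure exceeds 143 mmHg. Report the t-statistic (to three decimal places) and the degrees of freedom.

H0: μ = 143; H1: μ > 143 (one-sample t-test, right-tailed).
t = (x̄ − μ₀)/(s/√n) = (157 − 143)/(20.1/√16) = 2.786
df = n − 1 = 15
p-value = P(T ≥ 2.786) ≈ 0.0069
Since p ≈ 0.0069 < α = 0.05, reject H0; the data support H1.

t = 2.786, df = 15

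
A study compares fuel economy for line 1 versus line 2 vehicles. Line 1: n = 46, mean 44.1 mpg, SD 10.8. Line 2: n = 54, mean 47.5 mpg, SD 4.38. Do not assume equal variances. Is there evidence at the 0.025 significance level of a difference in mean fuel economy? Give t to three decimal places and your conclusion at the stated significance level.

t = -2.000; fail to reject H0

Let group 1 = line 1, group 2 = line 2. H0: μ_1 = μ_2; H1: μ_1 ≠ μ_2 (Welch's two-sample t-test, two-sided).
t = (x̄_1 − x̄_2)/√(s_1²/n_1 + s_2²/n_2) = (44.1 − 47.5)/√(10.8²/46 + 4.38²/54) = -2.000
Welch–Satterthwaite df ≈ 57.53
Two-sided p-value ≈ 0.0503
Since p ≈ 0.0503 > α = 0.025, fail to reject H0; the evidence is not statistically significant.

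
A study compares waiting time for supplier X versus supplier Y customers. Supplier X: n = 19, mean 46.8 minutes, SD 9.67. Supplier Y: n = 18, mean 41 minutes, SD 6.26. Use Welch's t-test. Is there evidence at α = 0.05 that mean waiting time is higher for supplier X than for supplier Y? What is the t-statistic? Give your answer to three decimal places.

2.177

Let group 1 = supplier X, group 2 = supplier Y. H0: μ_1 = μ_2; H1: μ_1 > μ_2 (Welch's two-sample t-test, right-tailed).
t = (x̄_1 − x̄_2)/√(s_1²/n_1 + s_2²/n_2) = (46.8 − 41)/√(9.67²/19 + 6.26²/18) = 2.177
Welch–Satterthwaite df ≈ 31.02
p-value = P(T ≥ 2.177) ≈ 0.019
Since p ≈ 0.019 < α = 0.05, reject H0; the data support H1.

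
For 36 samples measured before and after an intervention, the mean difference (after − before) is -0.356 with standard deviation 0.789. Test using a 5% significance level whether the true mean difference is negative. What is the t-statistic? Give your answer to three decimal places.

-2.707

H0: μ_d = 0; H1: μ_d < 0 (paired t-test on the differences, left-tailed).
t = d̄/(s_d/√n) = -0.356/(0.789/√36) = -2.707
df = n − 1 = 35
p-value = P(T ≤ -2.707) ≈ 0.0052
Since p ≈ 0.0052 < α = 0.05, reject H0; the evidence is statistically significant.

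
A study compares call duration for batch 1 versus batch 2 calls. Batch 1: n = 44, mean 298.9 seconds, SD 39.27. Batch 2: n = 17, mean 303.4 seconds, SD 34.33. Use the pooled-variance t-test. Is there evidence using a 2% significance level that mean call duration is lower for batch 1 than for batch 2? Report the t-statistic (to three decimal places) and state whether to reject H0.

Let group 1 = batch 1, group 2 = batch 2. H0: μ_1 = μ_2; H1: μ_1 < μ_2 (two-sample pooled-variance t-test, left-tailed).
s_p² = [(44−1)·39.27² + (17−1)·34.33²]/(44+17−2) = 1443.53
t = (298.9 − 303.4)/√[1443.53·(1/44 + 1/17)] = -0.415
df = n₁ + n₂ − 2 = 59
p-value = P(T ≤ -0.415) ≈ 0.3399
Since p ≈ 0.3399 > α = 0.02, fail to reject H0; the evidence is not statistically significant.

t = -0.415; fail to reject H0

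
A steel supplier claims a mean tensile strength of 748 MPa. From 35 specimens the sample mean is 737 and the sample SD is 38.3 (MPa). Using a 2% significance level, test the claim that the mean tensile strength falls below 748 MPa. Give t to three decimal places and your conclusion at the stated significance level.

t = -1.699; fail to reject H0

H0: μ = 748; H1: μ < 748 (one-sample t-test, left-tailed).
t = (x̄ − μ₀)/(s/√n) = (737 − 748)/(38.3/√35) = -1.699
df = n − 1 = 34
p-value = P(T ≤ -1.699) ≈ 0.049
Since p ≈ 0.049 > α = 0.02, fail to reject H0; the data do not provide sufficient evidence against H0.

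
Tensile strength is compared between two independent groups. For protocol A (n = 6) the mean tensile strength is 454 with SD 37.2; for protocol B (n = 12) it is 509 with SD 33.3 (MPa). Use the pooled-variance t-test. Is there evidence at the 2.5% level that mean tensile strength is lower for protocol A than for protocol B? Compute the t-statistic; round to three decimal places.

Let group 1 = protocol A, group 2 = protocol B. H0: μ_1 = μ_2; H1: μ_1 < μ_2 (two-sample pooled-variance t-test, left-tailed).
s_p² = [(6−1)·37.2² + (12−1)·33.3²]/(6+12−2) = 1194.81
t = (454 − 509)/√[1194.81·(1/6 + 1/12)] = -3.182
df = n₁ + n₂ − 2 = 16
p-value = P(T ≤ -3.182) ≈ 0.0029
Since p ≈ 0.0029 < α = 0.025, reject H0; the data support H1.

-3.182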